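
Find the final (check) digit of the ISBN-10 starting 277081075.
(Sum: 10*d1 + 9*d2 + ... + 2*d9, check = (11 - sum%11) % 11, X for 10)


Weighted sum: 223
223 mod 11 = 3

Check digit: 8


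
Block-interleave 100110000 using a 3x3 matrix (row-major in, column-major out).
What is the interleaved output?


Matrix:
  100
  110
  000
Read columns: 110010000

110010000


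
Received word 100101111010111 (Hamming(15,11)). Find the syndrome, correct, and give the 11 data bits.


Syndrome = 2: error at position 2

Data: 00111010111 (corrected bit 2)


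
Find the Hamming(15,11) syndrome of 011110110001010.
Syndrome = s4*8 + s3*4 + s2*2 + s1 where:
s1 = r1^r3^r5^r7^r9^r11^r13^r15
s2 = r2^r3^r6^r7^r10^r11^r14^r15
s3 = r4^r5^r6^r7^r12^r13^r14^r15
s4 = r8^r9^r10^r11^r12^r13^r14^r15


s1=1, s2=0, s3=1, s4=1

Syndrome = 13 (error at position 13)


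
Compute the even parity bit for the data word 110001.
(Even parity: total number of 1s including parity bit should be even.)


Number of 1s in data: 3
Parity bit: 1

1


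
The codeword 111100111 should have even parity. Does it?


Number of 1s: 7

No, parity error (7 ones)


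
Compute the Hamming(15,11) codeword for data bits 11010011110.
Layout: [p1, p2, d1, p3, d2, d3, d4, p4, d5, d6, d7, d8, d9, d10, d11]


Parity bits: p1=1, p2=0, p3=1, p4=0

101110100011110


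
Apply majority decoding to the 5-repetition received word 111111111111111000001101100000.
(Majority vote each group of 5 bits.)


Groups: 11111, 11111, 11111, 00000, 11011, 00000
Majority votes: 111010

111010


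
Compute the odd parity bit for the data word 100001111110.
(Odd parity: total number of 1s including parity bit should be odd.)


Number of 1s in data: 7
Parity bit: 0

0


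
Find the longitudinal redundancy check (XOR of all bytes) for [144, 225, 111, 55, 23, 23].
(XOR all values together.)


XOR chain: 144 ^ 225 ^ 111 ^ 55 ^ 23 ^ 23 = 41

41


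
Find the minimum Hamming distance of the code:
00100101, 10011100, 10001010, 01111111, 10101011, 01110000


Comparing all pairs, minimum distance: 2
Can detect 1 errors, correct 0 errors

2


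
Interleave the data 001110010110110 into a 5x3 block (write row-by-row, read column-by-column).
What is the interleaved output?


Matrix:
  001
  110
  010
  110
  110
Read columns: 010110111110000

010110111110000


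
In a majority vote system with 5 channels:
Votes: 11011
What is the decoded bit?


Ones: 4 out of 5
Threshold: 3

1 (4/5 voted 1)


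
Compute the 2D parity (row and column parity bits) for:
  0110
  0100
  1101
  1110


Row parities: 0111
Column parities: 0001

Row P: 0111, Col P: 0001, Corner: 1


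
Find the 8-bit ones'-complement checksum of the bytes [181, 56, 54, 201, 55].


Sum = 547 mod 256 = 35
Complement = 220

220


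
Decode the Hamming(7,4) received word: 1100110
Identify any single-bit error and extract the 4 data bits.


Syndrome = 0: no error detected

Data: 0110 (no errors)


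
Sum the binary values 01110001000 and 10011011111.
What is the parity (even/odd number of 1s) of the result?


01110001000 = 904
10011011111 = 1247
Sum = 2151 = 100001100111
1s count = 6

even parity (6 ones in 100001100111)


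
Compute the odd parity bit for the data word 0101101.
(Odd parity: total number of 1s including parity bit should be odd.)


Number of 1s in data: 4
Parity bit: 1

1


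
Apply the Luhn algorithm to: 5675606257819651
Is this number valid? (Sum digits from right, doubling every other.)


Luhn sum = 58
58 mod 10 = 8

Invalid (Luhn sum mod 10 = 8)


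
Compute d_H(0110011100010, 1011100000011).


XOR: 1101111100001
Count of 1s: 8

8


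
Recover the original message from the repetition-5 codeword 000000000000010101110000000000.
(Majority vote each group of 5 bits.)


Groups: 00000, 00000, 00010, 10111, 00000, 00000
Majority votes: 000100

000100


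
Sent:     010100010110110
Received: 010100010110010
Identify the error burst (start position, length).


XOR: 000000000000100

Burst at position 12, length 1


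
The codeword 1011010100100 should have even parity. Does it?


Number of 1s: 6

Yes, parity is correct (6 ones)


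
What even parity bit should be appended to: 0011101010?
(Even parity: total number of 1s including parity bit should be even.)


Number of 1s in data: 5
Parity bit: 1

1


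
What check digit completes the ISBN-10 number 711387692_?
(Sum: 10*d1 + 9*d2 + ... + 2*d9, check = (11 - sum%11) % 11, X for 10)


Weighted sum: 246
246 mod 11 = 4

Check digit: 7


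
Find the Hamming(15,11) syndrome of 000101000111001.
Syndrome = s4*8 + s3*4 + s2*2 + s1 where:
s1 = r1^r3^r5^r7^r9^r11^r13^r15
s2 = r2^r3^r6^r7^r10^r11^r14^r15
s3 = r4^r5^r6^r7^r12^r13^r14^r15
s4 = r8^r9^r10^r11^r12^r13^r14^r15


s1=0, s2=0, s3=0, s4=0

Syndrome = 0 (no error)


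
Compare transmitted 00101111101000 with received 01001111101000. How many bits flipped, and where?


XOR: 01100000000000

2 error(s) at position(s): 1, 2


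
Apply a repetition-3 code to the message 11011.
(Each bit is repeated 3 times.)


Each bit -> 3 copies

111111000111111


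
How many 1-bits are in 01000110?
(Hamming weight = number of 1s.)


Counting 1s in 01000110

3


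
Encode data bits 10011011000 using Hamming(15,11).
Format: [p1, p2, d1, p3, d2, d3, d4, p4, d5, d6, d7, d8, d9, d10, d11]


Parity bits: p1=0, p2=1, p3=0, p4=1

011000111011000


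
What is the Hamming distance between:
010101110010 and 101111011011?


XOR: 111010101001
Count of 1s: 7

7


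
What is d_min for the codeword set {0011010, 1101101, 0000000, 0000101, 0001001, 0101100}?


Comparing all pairs, minimum distance: 2
Can detect 1 errors, correct 0 errors

2


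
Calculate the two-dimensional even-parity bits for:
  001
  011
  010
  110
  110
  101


Row parities: 101000
Column parities: 101

Row P: 101000, Col P: 101, Corner: 0


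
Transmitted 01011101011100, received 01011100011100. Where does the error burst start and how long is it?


XOR: 00000001000000

Burst at position 7, length 1


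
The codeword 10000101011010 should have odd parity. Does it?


Number of 1s: 6

No, parity error (6 ones)


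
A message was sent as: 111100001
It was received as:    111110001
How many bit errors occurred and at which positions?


XOR: 000010000

1 error(s) at position(s): 4


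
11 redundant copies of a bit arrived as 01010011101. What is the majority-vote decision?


Ones: 6 out of 11
Threshold: 6

1 (6/11 voted 1)


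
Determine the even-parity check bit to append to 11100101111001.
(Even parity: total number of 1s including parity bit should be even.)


Number of 1s in data: 9
Parity bit: 1

1


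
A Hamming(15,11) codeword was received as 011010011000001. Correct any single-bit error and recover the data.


Syndrome = 10: error at position 10

Data: 11001100001 (corrected bit 10)


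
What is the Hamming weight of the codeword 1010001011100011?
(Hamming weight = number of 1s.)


Counting 1s in 1010001011100011

8


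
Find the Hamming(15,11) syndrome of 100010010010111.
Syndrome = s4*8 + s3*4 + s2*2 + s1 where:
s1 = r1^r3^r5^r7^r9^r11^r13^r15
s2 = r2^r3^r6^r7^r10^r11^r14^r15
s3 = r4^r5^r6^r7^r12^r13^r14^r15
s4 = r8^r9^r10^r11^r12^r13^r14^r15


s1=1, s2=1, s3=0, s4=1

Syndrome = 11 (error at position 11)


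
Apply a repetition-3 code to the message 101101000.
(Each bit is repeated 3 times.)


Each bit -> 3 copies

111000111111000111000000000


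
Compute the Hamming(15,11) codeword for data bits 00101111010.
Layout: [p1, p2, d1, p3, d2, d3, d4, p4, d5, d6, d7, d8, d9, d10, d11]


Parity bits: p1=0, p2=0, p3=1, p4=1

000101011111010


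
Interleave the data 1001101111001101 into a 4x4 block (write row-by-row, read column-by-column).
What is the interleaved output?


Matrix:
  1001
  1011
  1100
  1101
Read columns: 1111001101001101

1111001101001101


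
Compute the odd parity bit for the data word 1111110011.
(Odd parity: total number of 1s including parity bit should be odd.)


Number of 1s in data: 8
Parity bit: 1

1


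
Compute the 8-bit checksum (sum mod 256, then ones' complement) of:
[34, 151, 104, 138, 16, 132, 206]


Sum = 781 mod 256 = 13
Complement = 242

242


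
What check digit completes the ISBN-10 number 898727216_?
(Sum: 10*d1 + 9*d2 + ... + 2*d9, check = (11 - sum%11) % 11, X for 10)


Weighted sum: 344
344 mod 11 = 3

Check digit: 8


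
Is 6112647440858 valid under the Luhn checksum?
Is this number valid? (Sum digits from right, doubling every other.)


Luhn sum = 63
63 mod 10 = 3

Invalid (Luhn sum mod 10 = 3)


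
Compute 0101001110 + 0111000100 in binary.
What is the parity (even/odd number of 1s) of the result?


0101001110 = 334
0111000100 = 452
Sum = 786 = 1100010010
1s count = 4

even parity (4 ones in 1100010010)


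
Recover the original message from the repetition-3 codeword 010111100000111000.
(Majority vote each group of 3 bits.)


Groups: 010, 111, 100, 000, 111, 000
Majority votes: 010010

010010


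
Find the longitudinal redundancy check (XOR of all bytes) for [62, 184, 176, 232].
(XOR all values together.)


XOR chain: 62 ^ 184 ^ 176 ^ 232 = 222

222


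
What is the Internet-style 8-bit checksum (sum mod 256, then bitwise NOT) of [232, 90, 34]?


Sum = 356 mod 256 = 100
Complement = 155

155


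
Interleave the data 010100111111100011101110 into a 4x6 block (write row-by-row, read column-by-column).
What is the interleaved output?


Matrix:
  010100
  111111
  100011
  101110
Read columns: 011111000101110101110110

011111000101110101110110


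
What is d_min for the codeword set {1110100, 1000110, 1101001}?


Comparing all pairs, minimum distance: 3
Can detect 2 errors, correct 1 errors

3


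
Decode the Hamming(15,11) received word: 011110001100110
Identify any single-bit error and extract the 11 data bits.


Syndrome = 0: no error detected

Data: 11001100110 (no errors)


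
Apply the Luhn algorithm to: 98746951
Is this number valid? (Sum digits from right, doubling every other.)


Luhn sum = 40
40 mod 10 = 0

Valid (Luhn sum mod 10 = 0)


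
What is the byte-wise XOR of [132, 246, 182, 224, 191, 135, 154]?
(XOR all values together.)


XOR chain: 132 ^ 246 ^ 182 ^ 224 ^ 191 ^ 135 ^ 154 = 134

134


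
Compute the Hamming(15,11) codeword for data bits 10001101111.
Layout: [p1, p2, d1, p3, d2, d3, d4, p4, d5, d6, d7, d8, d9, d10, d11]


Parity bits: p1=0, p2=0, p3=0, p4=0

001000001101111


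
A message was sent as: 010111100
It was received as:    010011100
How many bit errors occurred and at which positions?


XOR: 000100000

1 error(s) at position(s): 3


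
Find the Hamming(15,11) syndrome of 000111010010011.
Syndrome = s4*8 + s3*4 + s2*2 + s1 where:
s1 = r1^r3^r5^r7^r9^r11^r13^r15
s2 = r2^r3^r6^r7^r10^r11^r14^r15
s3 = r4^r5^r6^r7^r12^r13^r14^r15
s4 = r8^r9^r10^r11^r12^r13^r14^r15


s1=1, s2=0, s3=1, s4=0

Syndrome = 5 (error at position 5)


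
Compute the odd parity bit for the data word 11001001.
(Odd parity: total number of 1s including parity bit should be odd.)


Number of 1s in data: 4
Parity bit: 1

1


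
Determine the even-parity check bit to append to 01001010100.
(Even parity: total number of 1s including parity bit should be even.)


Number of 1s in data: 4
Parity bit: 0

0


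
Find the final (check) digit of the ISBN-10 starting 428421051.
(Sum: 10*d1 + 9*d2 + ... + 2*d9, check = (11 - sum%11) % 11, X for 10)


Weighted sum: 184
184 mod 11 = 8

Check digit: 3


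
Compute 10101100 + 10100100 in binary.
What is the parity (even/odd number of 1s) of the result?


10101100 = 172
10100100 = 164
Sum = 336 = 101010000
1s count = 3

odd parity (3 ones in 101010000)


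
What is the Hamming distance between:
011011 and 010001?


XOR: 001010
Count of 1s: 2

2


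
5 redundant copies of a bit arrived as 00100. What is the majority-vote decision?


Ones: 1 out of 5
Threshold: 3

0 (1/5 voted 1)


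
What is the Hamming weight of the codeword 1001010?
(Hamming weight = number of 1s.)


Counting 1s in 1001010

3


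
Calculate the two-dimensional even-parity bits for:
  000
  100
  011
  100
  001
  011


Row parities: 010110
Column parities: 001

Row P: 010110, Col P: 001, Corner: 1


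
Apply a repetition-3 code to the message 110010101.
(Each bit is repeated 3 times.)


Each bit -> 3 copies

111111000000111000111000111


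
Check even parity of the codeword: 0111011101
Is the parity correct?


Number of 1s: 7

No, parity error (7 ones)


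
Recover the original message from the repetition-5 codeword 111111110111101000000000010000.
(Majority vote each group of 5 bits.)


Groups: 11111, 11101, 11101, 00000, 00000, 10000
Majority votes: 111000

111000


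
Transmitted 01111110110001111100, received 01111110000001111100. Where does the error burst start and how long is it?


XOR: 00000000110000000000

Burst at position 8, length 2


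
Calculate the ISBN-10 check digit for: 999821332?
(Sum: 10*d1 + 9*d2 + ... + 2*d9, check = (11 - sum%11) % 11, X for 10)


Weighted sum: 341
341 mod 11 = 0

Check digit: 0


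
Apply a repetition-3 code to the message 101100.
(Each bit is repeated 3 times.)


Each bit -> 3 copies

111000111111000000


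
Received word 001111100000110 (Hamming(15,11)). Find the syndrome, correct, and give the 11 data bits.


Syndrome = 0: no error detected

Data: 11110000110 (no errors)


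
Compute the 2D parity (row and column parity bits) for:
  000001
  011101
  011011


Row parities: 100
Column parities: 000111

Row P: 100, Col P: 000111, Corner: 1


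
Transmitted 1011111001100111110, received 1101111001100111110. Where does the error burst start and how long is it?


XOR: 0110000000000000000

Burst at position 1, length 2


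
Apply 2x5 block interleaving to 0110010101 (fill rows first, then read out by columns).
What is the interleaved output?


Matrix:
  01100
  10101
Read columns: 0110110001

0110110001


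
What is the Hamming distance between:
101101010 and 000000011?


XOR: 101101001
Count of 1s: 5

5


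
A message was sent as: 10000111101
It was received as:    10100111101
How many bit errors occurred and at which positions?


XOR: 00100000000

1 error(s) at position(s): 2


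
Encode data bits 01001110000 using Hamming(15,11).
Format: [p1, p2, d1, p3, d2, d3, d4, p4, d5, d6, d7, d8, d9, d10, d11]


Parity bits: p1=1, p2=0, p3=1, p4=1

100110011110000


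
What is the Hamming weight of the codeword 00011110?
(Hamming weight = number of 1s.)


Counting 1s in 00011110

4


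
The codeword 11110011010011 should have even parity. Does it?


Number of 1s: 9

No, parity error (9 ones)


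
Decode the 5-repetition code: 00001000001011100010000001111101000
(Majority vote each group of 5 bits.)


Groups: 00001, 00000, 10111, 00010, 00000, 11111, 01000
Majority votes: 0010010

0010010


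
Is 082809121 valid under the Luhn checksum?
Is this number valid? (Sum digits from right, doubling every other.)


Luhn sum = 31
31 mod 10 = 1

Invalid (Luhn sum mod 10 = 1)


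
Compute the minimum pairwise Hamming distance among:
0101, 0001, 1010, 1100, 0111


Comparing all pairs, minimum distance: 1
Can detect 0 errors, correct 0 errors

1


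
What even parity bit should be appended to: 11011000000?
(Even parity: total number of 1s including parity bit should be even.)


Number of 1s in data: 4
Parity bit: 0

0


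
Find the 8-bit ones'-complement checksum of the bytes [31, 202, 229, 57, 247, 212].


Sum = 978 mod 256 = 210
Complement = 45

45


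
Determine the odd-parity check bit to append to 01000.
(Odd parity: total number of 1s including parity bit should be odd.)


Number of 1s in data: 1
Parity bit: 0

0


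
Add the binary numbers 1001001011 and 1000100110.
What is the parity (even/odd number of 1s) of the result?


1001001011 = 587
1000100110 = 550
Sum = 1137 = 10001110001
1s count = 5

odd parity (5 ones in 10001110001)


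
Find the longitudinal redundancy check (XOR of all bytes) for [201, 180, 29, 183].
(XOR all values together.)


XOR chain: 201 ^ 180 ^ 29 ^ 183 = 215

215


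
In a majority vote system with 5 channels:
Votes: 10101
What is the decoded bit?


Ones: 3 out of 5
Threshold: 3

1 (3/5 voted 1)


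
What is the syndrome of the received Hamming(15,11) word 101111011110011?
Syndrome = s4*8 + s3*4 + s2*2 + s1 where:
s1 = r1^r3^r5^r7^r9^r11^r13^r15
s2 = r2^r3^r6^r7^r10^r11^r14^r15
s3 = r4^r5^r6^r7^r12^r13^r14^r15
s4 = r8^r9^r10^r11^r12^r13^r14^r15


s1=0, s2=0, s3=1, s4=0

Syndrome = 4 (error at position 4)


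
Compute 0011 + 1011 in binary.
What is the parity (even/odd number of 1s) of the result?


0011 = 3
1011 = 11
Sum = 14 = 1110
1s count = 3

odd parity (3 ones in 1110)


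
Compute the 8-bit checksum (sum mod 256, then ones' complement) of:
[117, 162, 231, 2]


Sum = 512 mod 256 = 0
Complement = 255

255


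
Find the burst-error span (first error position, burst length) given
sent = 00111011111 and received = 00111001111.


XOR: 00000010000

Burst at position 6, length 1


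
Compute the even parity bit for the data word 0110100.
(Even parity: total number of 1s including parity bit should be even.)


Number of 1s in data: 3
Parity bit: 1

1


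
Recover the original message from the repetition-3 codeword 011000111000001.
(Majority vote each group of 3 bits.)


Groups: 011, 000, 111, 000, 001
Majority votes: 10100

10100


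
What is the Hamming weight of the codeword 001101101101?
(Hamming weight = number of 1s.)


Counting 1s in 001101101101

7


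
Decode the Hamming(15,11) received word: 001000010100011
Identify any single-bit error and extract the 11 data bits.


Syndrome = 0: no error detected

Data: 10000100011 (no errors)


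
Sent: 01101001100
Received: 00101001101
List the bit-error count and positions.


XOR: 01000000001

2 error(s) at position(s): 1, 10


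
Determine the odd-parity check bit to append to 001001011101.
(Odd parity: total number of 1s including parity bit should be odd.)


Number of 1s in data: 6
Parity bit: 1

1


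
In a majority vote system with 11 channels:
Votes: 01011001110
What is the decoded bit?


Ones: 6 out of 11
Threshold: 6

1 (6/11 voted 1)


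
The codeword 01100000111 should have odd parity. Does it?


Number of 1s: 5

Yes, parity is correct (5 ones)


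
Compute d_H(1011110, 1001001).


XOR: 0010111
Count of 1s: 4

4


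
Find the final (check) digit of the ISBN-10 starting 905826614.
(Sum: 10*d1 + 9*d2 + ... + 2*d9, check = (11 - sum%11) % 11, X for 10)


Weighted sum: 263
263 mod 11 = 10

Check digit: 1


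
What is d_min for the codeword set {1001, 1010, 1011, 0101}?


Comparing all pairs, minimum distance: 1
Can detect 0 errors, correct 0 errors

1


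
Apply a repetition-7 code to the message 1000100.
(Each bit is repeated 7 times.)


Each bit -> 7 copies

1111111000000000000000000000111111100000000000000


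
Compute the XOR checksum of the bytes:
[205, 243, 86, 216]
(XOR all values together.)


XOR chain: 205 ^ 243 ^ 86 ^ 216 = 176

176


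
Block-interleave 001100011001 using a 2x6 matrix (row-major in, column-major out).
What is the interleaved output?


Matrix:
  001100
  011001
Read columns: 000111100001

000111100001


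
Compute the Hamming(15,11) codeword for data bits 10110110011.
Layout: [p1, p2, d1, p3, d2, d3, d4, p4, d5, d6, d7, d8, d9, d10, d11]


Parity bits: p1=0, p2=1, p3=0, p4=0

011001100110011


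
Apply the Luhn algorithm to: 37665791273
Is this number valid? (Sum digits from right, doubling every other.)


Luhn sum = 48
48 mod 10 = 8

Invalid (Luhn sum mod 10 = 8)


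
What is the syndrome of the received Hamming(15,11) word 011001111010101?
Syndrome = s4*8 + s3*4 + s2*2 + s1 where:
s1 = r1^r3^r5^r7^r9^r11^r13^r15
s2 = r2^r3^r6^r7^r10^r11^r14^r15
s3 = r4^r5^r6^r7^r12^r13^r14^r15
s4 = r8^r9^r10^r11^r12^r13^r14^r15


s1=0, s2=0, s3=0, s4=1

Syndrome = 8 (error at position 8)


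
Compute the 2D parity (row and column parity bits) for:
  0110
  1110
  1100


Row parities: 010
Column parities: 0100

Row P: 010, Col P: 0100, Corner: 1


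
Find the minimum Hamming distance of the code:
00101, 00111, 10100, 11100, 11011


Comparing all pairs, minimum distance: 1
Can detect 0 errors, correct 0 errors

1


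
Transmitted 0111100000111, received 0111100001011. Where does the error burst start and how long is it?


XOR: 0000000001100

Burst at position 9, length 2


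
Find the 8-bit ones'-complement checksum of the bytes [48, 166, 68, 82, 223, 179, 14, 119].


Sum = 899 mod 256 = 131
Complement = 124

124


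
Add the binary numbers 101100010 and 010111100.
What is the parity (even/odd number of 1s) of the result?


101100010 = 354
010111100 = 188
Sum = 542 = 1000011110
1s count = 5

odd parity (5 ones in 1000011110)


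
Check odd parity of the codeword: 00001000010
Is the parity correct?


Number of 1s: 2

No, parity error (2 ones)


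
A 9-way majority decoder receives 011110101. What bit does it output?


Ones: 6 out of 9
Threshold: 5

1 (6/9 voted 1)


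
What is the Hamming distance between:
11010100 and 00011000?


XOR: 11001100
Count of 1s: 4

4


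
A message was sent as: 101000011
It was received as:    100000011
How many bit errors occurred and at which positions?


XOR: 001000000

1 error(s) at position(s): 2


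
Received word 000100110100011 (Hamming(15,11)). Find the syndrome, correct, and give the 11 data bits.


Syndrome = 0: no error detected

Data: 00010100011 (no errors)


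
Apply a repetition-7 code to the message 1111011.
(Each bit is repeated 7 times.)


Each bit -> 7 copies

1111111111111111111111111111000000011111111111111


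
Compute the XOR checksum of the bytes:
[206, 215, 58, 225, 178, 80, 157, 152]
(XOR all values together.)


XOR chain: 206 ^ 215 ^ 58 ^ 225 ^ 178 ^ 80 ^ 157 ^ 152 = 37

37


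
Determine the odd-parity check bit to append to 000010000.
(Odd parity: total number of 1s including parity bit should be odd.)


Number of 1s in data: 1
Parity bit: 0

0


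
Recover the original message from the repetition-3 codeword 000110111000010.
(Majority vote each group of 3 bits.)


Groups: 000, 110, 111, 000, 010
Majority votes: 01100

01100


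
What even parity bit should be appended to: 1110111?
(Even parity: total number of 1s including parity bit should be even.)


Number of 1s in data: 6
Parity bit: 0

0


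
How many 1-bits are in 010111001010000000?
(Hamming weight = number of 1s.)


Counting 1s in 010111001010000000

6


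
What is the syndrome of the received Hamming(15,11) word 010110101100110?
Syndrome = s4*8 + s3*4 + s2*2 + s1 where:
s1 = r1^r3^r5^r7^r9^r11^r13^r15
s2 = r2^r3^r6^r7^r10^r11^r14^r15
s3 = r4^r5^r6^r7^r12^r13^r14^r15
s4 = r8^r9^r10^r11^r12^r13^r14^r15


s1=0, s2=0, s3=1, s4=0

Syndrome = 4 (error at position 4)


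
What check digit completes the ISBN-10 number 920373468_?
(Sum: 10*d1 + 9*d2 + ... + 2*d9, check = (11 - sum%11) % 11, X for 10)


Weighted sum: 236
236 mod 11 = 5

Check digit: 6


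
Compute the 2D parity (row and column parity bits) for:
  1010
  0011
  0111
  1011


Row parities: 0011
Column parities: 0101

Row P: 0011, Col P: 0101, Corner: 0


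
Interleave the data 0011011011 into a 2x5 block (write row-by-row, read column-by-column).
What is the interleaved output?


Matrix:
  00110
  11011
Read columns: 0101101101

0101101101


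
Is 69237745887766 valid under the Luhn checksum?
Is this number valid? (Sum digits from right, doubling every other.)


Luhn sum = 80
80 mod 10 = 0

Valid (Luhn sum mod 10 = 0)


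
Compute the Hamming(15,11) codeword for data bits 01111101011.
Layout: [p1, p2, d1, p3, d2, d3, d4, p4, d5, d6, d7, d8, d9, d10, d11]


Parity bits: p1=0, p2=1, p3=0, p4=1

010011111101011


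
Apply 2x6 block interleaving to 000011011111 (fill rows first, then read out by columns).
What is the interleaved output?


Matrix:
  000011
  011111
Read columns: 000101011111

000101011111


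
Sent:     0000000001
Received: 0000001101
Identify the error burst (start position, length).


XOR: 0000001100

Burst at position 6, length 2


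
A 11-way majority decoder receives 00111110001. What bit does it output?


Ones: 6 out of 11
Threshold: 6

1 (6/11 voted 1)


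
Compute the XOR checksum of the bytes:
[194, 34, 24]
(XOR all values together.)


XOR chain: 194 ^ 34 ^ 24 = 248

248


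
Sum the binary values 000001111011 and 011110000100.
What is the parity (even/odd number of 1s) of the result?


000001111011 = 123
011110000100 = 1924
Sum = 2047 = 11111111111
1s count = 11

odd parity (11 ones in 11111111111)


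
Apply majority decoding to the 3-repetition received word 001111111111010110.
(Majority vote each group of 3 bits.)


Groups: 001, 111, 111, 111, 010, 110
Majority votes: 011101

011101


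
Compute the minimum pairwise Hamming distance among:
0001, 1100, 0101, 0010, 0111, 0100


Comparing all pairs, minimum distance: 1
Can detect 0 errors, correct 0 errors

1


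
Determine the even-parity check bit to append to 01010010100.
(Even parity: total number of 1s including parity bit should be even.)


Number of 1s in data: 4
Parity bit: 0

0


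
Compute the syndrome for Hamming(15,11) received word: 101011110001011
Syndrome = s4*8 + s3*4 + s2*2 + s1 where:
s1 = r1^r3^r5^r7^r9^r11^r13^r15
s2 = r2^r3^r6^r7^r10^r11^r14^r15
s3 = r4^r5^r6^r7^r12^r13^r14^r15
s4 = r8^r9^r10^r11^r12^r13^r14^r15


s1=1, s2=1, s3=0, s4=0

Syndrome = 3 (error at position 3)


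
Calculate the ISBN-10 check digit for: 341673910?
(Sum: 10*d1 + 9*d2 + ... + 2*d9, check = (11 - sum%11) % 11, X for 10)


Weighted sum: 212
212 mod 11 = 3

Check digit: 8


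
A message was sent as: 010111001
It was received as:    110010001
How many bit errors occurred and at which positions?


XOR: 100101000

3 error(s) at position(s): 0, 3, 5


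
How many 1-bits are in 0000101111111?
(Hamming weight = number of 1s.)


Counting 1s in 0000101111111

8


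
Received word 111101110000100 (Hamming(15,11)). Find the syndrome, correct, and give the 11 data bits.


Syndrome = 0: no error detected

Data: 10110000100 (no errors)


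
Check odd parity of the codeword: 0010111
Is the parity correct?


Number of 1s: 4

No, parity error (4 ones)


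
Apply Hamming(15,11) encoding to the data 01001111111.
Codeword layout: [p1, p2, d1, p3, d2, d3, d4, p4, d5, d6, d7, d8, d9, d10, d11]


Parity bits: p1=1, p2=0, p3=1, p4=1

100110011111111


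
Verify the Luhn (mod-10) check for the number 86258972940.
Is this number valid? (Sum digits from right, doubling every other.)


Luhn sum = 59
59 mod 10 = 9

Invalid (Luhn sum mod 10 = 9)


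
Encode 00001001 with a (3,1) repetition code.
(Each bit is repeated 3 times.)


Each bit -> 3 copies

000000000000111000000111


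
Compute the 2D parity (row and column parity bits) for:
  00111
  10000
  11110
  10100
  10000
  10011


Row parities: 110011
Column parities: 11110

Row P: 110011, Col P: 11110, Corner: 0


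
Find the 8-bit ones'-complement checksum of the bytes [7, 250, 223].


Sum = 480 mod 256 = 224
Complement = 31

31


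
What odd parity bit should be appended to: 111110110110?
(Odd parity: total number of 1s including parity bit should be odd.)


Number of 1s in data: 9
Parity bit: 0

0


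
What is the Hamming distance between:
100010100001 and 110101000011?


XOR: 010111100010
Count of 1s: 6

6


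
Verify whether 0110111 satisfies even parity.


Number of 1s: 5

No, parity error (5 ones)


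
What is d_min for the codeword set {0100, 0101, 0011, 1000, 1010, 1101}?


Comparing all pairs, minimum distance: 1
Can detect 0 errors, correct 0 errors

1


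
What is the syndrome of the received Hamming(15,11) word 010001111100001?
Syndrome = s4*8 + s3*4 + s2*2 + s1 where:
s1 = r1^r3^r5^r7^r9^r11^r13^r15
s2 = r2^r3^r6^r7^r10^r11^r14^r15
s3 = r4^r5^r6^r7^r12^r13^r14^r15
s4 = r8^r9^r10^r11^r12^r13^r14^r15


s1=1, s2=1, s3=1, s4=0

Syndrome = 7 (error at position 7)


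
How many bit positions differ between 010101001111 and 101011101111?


XOR: 111110100000
Count of 1s: 6

6


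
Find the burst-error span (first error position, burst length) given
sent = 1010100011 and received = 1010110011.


XOR: 0000010000

Burst at position 5, length 1


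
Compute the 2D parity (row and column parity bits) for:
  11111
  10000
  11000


Row parities: 110
Column parities: 10111

Row P: 110, Col P: 10111, Corner: 0


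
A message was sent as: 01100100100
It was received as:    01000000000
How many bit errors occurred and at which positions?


XOR: 00100100100

3 error(s) at position(s): 2, 5, 8


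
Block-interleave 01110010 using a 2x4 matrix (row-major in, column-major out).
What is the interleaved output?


Matrix:
  0111
  0010
Read columns: 00101110

00101110


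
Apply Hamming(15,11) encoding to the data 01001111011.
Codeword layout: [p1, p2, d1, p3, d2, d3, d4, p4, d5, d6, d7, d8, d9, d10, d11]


Parity bits: p1=0, p2=0, p3=0, p4=0

000010001111011


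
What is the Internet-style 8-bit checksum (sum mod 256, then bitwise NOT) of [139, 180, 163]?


Sum = 482 mod 256 = 226
Complement = 29

29


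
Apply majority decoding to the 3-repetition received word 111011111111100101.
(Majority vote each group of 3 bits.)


Groups: 111, 011, 111, 111, 100, 101
Majority votes: 111101

111101


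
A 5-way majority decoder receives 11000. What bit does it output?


Ones: 2 out of 5
Threshold: 3

0 (2/5 voted 1)


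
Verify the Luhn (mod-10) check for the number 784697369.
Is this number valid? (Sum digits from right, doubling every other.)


Luhn sum = 50
50 mod 10 = 0

Valid (Luhn sum mod 10 = 0)


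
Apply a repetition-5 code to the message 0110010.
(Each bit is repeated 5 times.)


Each bit -> 5 copies

00000111111111100000000001111100000


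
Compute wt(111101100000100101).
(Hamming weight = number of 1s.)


Counting 1s in 111101100000100101

9


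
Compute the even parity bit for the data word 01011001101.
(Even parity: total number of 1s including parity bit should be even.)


Number of 1s in data: 6
Parity bit: 0

0


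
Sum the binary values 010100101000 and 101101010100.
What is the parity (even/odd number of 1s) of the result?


010100101000 = 1320
101101010100 = 2900
Sum = 4220 = 1000001111100
1s count = 6

even parity (6 ones in 1000001111100)


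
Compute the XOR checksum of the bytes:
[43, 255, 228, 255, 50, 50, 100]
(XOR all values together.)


XOR chain: 43 ^ 255 ^ 228 ^ 255 ^ 50 ^ 50 ^ 100 = 171

171


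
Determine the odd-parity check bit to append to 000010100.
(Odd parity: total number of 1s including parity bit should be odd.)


Number of 1s in data: 2
Parity bit: 1

1


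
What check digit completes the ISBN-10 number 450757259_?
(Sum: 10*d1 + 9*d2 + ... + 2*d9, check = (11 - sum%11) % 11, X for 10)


Weighted sum: 240
240 mod 11 = 9

Check digit: 2


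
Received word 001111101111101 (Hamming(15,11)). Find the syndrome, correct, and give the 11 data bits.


Syndrome = 5: error at position 5

Data: 10111111101 (corrected bit 5)


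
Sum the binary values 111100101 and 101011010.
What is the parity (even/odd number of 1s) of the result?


111100101 = 485
101011010 = 346
Sum = 831 = 1100111111
1s count = 8

even parity (8 ones in 1100111111)


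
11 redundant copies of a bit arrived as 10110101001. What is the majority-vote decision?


Ones: 6 out of 11
Threshold: 6

1 (6/11 voted 1)


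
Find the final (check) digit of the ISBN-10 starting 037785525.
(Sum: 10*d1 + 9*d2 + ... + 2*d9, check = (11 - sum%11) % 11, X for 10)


Weighted sum: 241
241 mod 11 = 10

Check digit: 1


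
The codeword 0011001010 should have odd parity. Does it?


Number of 1s: 4

No, parity error (4 ones)


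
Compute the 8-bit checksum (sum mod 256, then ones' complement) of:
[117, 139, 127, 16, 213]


Sum = 612 mod 256 = 100
Complement = 155

155


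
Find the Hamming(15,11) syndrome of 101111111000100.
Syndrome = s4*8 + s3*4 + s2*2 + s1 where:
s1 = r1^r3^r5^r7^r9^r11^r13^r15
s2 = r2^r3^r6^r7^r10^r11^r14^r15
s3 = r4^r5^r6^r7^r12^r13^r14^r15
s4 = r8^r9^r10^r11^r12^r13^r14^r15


s1=0, s2=1, s3=1, s4=1

Syndrome = 14 (error at position 14)


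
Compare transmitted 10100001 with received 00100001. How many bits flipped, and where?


XOR: 10000000

1 error(s) at position(s): 0


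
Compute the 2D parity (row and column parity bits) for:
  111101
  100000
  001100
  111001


Row parities: 1100
Column parities: 101000

Row P: 1100, Col P: 101000, Corner: 0


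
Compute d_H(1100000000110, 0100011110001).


XOR: 1000011110111
Count of 1s: 8

8


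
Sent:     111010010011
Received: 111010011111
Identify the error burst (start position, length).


XOR: 000000001100

Burst at position 8, length 2


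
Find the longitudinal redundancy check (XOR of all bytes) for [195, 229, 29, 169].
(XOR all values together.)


XOR chain: 195 ^ 229 ^ 29 ^ 169 = 146

146


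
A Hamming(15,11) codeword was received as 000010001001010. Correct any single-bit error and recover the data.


Syndrome = 14: error at position 14

Data: 01001001000 (corrected bit 14)


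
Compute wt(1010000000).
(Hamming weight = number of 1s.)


Counting 1s in 1010000000

2


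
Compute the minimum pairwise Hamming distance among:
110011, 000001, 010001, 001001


Comparing all pairs, minimum distance: 1
Can detect 0 errors, correct 0 errors

1


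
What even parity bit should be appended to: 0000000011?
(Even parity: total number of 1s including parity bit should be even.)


Number of 1s in data: 2
Parity bit: 0

0


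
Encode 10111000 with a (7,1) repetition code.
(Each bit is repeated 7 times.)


Each bit -> 7 copies

11111110000000111111111111111111111000000000000000000000


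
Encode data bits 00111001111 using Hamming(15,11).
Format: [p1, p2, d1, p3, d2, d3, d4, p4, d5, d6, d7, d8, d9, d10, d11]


Parity bits: p1=0, p2=0, p3=0, p4=1

000001111001111


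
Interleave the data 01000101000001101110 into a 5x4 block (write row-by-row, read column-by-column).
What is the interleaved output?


Matrix:
  0100
  0101
  0000
  0110
  1110
Read columns: 00001110110001101000

00001110110001101000


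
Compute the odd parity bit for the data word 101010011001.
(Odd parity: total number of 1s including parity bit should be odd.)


Number of 1s in data: 6
Parity bit: 1

1


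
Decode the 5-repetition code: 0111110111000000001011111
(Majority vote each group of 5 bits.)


Groups: 01111, 10111, 00000, 00010, 11111
Majority votes: 11001

11001


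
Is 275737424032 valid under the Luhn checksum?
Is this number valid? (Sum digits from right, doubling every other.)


Luhn sum = 58
58 mod 10 = 8

Invalid (Luhn sum mod 10 = 8)


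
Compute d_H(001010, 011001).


XOR: 010011
Count of 1s: 3

3


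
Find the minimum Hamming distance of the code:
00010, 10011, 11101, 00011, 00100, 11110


Comparing all pairs, minimum distance: 1
Can detect 0 errors, correct 0 errors

1


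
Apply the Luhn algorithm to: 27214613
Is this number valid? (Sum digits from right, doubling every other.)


Luhn sum = 35
35 mod 10 = 5

Invalid (Luhn sum mod 10 = 5)


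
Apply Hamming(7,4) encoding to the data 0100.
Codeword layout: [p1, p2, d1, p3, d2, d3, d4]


Parity bits: p1=1, p2=0, p3=1

1001100


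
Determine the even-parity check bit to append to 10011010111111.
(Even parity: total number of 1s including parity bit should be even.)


Number of 1s in data: 10
Parity bit: 0

0


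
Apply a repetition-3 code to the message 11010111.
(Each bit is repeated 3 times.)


Each bit -> 3 copies

111111000111000111111111


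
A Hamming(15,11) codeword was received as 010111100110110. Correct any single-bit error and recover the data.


Syndrome = 0: no error detected

Data: 01110110110 (no errors)


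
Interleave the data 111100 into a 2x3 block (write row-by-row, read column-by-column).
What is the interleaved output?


Matrix:
  111
  100
Read columns: 111010

111010


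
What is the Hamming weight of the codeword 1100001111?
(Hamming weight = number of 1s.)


Counting 1s in 1100001111

6


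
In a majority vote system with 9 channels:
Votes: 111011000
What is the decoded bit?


Ones: 5 out of 9
Threshold: 5

1 (5/9 voted 1)


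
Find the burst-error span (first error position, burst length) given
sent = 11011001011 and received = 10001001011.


XOR: 01010000000

Burst at position 1, length 3


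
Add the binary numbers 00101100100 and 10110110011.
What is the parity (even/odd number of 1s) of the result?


00101100100 = 356
10110110011 = 1459
Sum = 1815 = 11100010111
1s count = 7

odd parity (7 ones in 11100010111)


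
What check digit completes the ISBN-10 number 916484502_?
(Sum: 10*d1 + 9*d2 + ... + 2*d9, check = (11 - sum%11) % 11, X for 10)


Weighted sum: 267
267 mod 11 = 3

Check digit: 8


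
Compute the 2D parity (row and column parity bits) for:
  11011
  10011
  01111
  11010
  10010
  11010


Row parities: 010101
Column parities: 10101

Row P: 010101, Col P: 10101, Corner: 1


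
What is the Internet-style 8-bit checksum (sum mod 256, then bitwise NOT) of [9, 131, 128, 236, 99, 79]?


Sum = 682 mod 256 = 170
Complement = 85

85


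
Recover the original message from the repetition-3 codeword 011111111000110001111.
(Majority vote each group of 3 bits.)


Groups: 011, 111, 111, 000, 110, 001, 111
Majority votes: 1110101

1110101


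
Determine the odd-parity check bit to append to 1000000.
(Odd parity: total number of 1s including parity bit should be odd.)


Number of 1s in data: 1
Parity bit: 0

0


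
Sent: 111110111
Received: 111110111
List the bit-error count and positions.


XOR: 000000000

0 errors (received matches sent)


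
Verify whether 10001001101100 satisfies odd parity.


Number of 1s: 6

No, parity error (6 ones)


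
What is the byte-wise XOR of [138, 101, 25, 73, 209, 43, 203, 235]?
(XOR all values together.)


XOR chain: 138 ^ 101 ^ 25 ^ 73 ^ 209 ^ 43 ^ 203 ^ 235 = 101

101


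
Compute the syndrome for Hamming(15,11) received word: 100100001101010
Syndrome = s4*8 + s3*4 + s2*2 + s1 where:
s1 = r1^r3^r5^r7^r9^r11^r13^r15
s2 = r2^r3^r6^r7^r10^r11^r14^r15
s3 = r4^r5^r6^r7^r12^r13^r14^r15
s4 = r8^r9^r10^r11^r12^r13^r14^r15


s1=0, s2=0, s3=1, s4=0

Syndrome = 4 (error at position 4)


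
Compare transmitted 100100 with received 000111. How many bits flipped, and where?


XOR: 100011

3 error(s) at position(s): 0, 4, 5


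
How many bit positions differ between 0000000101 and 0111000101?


XOR: 0111000000
Count of 1s: 3

3


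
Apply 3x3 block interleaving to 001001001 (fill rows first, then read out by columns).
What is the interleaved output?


Matrix:
  001
  001
  001
Read columns: 000000111

000000111


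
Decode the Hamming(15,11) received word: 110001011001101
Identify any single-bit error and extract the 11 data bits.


Syndrome = 10: error at position 10

Data: 00101101101 (corrected bit 10)
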